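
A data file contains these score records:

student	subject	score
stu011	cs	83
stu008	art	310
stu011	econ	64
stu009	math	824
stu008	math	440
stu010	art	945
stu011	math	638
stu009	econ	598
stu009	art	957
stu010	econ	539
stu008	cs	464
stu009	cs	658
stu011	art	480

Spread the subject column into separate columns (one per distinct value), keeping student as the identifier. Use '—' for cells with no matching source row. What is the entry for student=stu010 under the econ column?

The long row with student=stu010, subject=econ has score=539.

539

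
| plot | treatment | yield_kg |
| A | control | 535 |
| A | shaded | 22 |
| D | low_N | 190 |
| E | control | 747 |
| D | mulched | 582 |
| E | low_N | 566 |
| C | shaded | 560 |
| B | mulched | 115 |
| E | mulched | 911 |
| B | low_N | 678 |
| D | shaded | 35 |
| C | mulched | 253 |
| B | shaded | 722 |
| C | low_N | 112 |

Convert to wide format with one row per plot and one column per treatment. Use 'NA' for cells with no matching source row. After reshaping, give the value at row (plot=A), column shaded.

22

The long row with plot=A, treatment=shaded has yield_kg=22.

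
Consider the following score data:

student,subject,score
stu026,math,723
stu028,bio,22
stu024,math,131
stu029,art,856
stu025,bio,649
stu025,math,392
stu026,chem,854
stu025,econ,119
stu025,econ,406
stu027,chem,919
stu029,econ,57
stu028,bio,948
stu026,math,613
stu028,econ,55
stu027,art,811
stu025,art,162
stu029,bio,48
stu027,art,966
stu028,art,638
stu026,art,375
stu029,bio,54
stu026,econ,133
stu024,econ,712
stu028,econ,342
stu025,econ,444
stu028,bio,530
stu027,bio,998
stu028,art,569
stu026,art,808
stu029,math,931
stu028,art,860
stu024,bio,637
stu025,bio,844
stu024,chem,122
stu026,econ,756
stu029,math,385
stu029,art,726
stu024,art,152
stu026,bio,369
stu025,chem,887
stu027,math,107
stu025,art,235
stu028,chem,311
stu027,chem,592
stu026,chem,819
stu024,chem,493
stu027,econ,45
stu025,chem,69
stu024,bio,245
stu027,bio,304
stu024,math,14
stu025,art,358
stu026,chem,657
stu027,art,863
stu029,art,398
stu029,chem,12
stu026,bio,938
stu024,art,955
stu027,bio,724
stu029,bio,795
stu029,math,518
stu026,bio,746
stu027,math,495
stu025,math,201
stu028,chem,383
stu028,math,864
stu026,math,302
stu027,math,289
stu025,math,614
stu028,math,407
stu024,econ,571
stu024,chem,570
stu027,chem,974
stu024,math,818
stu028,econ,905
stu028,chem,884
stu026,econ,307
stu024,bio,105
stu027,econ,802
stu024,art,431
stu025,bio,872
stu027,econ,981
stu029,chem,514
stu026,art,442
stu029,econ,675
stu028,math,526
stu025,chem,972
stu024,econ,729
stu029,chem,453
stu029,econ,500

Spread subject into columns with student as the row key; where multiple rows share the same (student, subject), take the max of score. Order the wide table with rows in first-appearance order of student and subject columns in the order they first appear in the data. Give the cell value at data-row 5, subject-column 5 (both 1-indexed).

With rows in first-appearance order of student, row 5 is student=stu025. subject columns in first-appearance order: math, bio, art, chem, econ; column 5 is econ.
Long rows with student=stu025, subject=econ: max(119, 406, 444) = 444.

444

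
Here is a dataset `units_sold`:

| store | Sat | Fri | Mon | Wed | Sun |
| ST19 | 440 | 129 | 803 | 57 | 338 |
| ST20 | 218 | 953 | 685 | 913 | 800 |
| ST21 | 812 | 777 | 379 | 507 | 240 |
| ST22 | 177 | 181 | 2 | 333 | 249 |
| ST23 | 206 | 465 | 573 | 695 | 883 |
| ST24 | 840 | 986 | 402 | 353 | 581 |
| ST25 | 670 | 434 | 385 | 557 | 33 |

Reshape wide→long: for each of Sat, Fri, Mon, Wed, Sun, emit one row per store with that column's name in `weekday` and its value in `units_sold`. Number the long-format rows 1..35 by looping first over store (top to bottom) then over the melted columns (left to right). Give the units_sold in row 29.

353

35 rows total (7 × 5). Row 29: index ⌊(29-1)/5⌋ = 5 into store → ST24; (29-1) mod 5 = 3 into the melted columns → Wed.
So row 29 is (ST24, Wed, 353); units_sold = 353.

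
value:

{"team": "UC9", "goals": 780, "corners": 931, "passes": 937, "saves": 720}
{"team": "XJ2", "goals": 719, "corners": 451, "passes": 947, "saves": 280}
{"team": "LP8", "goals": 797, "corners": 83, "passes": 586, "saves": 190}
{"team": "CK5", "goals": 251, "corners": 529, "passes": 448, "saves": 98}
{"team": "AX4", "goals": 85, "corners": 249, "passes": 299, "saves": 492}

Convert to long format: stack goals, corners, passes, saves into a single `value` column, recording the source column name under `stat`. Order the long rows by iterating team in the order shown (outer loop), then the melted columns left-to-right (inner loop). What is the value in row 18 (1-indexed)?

20 rows total (5 × 4). Row 18: index ⌊(18-1)/4⌋ = 4 into team → AX4; (18-1) mod 4 = 1 into the melted columns → corners.
So row 18 is (AX4, corners, 249); value = 249.

249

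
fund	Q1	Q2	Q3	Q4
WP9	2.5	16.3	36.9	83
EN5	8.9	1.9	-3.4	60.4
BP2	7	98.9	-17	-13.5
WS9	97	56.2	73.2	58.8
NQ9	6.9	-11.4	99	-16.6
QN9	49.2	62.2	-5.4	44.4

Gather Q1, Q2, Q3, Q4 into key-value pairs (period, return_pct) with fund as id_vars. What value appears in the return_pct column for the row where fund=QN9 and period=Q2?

Unpivoting turns each (fund, wide-column) pair into one long row.
The wide cell at row QN9, column Q2 holds 62.2, so the long row (QN9, Q2) has return_pct=62.2.

62.2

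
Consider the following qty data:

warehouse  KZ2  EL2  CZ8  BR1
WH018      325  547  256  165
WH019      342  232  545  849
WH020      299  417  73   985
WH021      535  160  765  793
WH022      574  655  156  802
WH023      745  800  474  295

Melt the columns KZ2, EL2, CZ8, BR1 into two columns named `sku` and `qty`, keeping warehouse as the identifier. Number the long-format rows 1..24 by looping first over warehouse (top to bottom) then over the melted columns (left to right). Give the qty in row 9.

299

24 rows total (6 × 4). Row 9: index ⌊(9-1)/4⌋ = 2 into warehouse → WH020; (9-1) mod 4 = 0 into the melted columns → KZ2.
So row 9 is (WH020, KZ2, 299); qty = 299.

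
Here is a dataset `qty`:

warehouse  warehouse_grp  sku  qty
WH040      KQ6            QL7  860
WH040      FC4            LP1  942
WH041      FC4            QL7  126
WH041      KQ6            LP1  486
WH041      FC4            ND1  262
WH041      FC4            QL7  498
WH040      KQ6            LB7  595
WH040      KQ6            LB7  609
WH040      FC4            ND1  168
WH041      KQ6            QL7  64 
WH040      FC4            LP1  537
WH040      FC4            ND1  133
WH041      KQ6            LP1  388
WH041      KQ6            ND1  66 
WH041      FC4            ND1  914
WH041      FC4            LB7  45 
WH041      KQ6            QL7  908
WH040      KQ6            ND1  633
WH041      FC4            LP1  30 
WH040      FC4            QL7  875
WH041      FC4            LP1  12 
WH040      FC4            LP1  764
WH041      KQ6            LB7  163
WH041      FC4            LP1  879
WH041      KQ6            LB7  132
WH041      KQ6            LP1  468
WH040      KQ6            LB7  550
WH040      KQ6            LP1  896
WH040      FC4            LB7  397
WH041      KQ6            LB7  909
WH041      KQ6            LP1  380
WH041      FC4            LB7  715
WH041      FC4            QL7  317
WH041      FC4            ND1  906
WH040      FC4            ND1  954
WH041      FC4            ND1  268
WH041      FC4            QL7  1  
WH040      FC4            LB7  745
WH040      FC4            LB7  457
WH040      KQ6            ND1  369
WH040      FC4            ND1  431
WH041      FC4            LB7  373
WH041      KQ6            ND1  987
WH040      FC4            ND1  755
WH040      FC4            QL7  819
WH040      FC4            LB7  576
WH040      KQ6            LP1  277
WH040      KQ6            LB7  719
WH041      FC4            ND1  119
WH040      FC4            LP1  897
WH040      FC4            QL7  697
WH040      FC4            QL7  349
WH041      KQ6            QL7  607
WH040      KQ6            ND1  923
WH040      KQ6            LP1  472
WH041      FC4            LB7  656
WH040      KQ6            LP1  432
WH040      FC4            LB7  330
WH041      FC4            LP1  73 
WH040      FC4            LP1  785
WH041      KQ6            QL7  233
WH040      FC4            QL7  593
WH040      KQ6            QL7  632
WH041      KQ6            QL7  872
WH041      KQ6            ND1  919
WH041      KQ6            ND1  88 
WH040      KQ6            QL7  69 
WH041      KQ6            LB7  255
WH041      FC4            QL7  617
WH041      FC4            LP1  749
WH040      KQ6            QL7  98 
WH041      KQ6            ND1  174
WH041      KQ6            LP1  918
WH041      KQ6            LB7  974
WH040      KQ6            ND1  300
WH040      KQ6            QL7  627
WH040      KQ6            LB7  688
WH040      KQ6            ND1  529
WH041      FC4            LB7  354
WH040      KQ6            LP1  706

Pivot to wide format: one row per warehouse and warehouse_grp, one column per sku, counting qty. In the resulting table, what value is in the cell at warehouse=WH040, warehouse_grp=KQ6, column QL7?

Rows with warehouse=WH040, warehouse_grp=KQ6 and sku=QL7: qty values are 860, 632, 69, 98, 627.
5 rows match — count = 5.

5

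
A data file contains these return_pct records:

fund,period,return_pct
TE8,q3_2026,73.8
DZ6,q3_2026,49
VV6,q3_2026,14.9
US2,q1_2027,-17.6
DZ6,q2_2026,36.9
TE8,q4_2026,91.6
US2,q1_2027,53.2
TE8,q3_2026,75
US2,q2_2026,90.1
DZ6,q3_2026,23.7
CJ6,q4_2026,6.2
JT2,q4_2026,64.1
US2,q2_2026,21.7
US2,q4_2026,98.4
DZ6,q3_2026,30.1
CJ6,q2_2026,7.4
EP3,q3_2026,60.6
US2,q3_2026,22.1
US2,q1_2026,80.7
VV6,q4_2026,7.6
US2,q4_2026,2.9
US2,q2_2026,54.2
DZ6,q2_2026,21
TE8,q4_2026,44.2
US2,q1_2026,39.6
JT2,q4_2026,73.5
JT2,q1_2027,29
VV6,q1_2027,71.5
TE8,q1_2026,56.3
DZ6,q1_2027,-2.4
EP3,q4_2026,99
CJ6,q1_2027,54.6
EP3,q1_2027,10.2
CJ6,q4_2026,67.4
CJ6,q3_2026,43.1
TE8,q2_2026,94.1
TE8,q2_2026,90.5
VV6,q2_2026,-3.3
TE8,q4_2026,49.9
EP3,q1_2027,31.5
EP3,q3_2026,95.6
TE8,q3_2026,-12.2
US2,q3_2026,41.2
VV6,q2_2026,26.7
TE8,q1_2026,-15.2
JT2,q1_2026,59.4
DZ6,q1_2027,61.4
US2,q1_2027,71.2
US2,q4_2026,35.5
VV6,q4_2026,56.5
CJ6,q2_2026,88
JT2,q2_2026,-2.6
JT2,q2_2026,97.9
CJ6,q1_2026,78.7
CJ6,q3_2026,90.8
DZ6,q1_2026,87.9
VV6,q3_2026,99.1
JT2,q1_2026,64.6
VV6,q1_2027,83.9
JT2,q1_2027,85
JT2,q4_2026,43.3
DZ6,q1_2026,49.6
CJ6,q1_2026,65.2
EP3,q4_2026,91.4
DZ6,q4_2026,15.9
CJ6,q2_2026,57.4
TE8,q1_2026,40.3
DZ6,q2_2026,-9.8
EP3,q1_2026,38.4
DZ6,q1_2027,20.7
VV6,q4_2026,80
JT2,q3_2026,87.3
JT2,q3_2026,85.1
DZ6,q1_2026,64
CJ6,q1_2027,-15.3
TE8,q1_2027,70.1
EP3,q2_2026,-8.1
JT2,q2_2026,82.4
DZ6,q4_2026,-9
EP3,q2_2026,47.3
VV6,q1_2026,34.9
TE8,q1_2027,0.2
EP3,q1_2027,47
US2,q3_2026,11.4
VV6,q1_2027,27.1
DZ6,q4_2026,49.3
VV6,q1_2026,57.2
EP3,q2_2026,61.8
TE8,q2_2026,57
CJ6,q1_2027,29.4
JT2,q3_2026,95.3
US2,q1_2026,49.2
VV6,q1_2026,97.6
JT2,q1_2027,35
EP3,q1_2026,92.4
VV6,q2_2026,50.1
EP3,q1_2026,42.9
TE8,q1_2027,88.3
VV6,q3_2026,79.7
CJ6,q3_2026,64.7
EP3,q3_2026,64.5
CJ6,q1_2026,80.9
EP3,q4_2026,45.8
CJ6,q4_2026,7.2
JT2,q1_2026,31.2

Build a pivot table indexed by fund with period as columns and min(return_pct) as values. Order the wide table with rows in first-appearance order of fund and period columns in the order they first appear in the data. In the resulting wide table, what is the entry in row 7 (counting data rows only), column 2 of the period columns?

With rows in first-appearance order of fund, row 7 is fund=EP3. period columns in first-appearance order: q3_2026, q1_2027, q2_2026, q4_2026, q1_2026; column 2 is q1_2027.
Long rows with fund=EP3, period=q1_2027: min(10.2, 31.5, 47) = 10.2.

10.2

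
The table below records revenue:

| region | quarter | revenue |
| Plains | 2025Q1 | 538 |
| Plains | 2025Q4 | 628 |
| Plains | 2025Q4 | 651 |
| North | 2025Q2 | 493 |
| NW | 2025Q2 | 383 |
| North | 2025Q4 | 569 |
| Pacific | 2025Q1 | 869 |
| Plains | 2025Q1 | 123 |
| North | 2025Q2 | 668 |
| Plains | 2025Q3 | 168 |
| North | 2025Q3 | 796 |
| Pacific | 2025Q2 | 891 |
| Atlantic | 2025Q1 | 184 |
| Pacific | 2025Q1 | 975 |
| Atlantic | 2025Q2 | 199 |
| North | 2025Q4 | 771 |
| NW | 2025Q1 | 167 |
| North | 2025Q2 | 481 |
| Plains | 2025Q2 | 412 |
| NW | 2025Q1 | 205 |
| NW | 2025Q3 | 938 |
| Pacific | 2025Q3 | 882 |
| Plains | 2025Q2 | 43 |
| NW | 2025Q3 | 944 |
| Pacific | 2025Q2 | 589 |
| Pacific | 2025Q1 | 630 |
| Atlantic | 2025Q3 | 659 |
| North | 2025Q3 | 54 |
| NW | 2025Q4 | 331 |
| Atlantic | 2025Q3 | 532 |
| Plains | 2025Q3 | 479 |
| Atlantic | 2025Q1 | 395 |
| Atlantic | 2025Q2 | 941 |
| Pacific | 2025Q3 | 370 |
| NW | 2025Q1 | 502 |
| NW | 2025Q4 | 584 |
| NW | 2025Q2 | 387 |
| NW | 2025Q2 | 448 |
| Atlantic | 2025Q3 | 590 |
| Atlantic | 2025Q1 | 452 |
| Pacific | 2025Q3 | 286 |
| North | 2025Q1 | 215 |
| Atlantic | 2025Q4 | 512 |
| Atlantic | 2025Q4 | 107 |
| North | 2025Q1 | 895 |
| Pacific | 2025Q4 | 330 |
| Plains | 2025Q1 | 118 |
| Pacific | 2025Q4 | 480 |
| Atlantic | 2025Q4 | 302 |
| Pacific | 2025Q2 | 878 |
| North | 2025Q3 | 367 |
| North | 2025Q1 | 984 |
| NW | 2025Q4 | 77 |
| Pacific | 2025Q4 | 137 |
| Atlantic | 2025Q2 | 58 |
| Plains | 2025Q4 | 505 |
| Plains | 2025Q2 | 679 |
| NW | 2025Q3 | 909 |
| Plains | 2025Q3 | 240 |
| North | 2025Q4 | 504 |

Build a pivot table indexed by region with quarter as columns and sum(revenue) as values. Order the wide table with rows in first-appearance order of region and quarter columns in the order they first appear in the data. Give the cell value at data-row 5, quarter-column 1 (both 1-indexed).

1031

With rows in first-appearance order of region, row 5 is region=Atlantic. quarter columns in first-appearance order: 2025Q1, 2025Q4, 2025Q2, 2025Q3; column 1 is 2025Q1.
Long rows with region=Atlantic, quarter=2025Q1: 184 + 395 + 452 = 1031.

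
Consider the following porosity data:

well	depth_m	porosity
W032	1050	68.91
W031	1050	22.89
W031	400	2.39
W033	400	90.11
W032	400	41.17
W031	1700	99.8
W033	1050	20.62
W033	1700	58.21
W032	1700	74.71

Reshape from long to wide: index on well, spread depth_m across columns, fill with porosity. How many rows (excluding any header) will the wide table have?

3

3 distinct well values → 3 rows.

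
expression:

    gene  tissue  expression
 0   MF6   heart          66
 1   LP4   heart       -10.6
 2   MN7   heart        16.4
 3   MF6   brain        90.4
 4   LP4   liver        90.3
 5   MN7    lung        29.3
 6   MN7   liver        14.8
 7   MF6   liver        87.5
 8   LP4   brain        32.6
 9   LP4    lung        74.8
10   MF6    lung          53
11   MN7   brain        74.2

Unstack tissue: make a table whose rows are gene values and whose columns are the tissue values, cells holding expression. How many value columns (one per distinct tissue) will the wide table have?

4 distinct tissue values: heart, brain, liver, lung.

4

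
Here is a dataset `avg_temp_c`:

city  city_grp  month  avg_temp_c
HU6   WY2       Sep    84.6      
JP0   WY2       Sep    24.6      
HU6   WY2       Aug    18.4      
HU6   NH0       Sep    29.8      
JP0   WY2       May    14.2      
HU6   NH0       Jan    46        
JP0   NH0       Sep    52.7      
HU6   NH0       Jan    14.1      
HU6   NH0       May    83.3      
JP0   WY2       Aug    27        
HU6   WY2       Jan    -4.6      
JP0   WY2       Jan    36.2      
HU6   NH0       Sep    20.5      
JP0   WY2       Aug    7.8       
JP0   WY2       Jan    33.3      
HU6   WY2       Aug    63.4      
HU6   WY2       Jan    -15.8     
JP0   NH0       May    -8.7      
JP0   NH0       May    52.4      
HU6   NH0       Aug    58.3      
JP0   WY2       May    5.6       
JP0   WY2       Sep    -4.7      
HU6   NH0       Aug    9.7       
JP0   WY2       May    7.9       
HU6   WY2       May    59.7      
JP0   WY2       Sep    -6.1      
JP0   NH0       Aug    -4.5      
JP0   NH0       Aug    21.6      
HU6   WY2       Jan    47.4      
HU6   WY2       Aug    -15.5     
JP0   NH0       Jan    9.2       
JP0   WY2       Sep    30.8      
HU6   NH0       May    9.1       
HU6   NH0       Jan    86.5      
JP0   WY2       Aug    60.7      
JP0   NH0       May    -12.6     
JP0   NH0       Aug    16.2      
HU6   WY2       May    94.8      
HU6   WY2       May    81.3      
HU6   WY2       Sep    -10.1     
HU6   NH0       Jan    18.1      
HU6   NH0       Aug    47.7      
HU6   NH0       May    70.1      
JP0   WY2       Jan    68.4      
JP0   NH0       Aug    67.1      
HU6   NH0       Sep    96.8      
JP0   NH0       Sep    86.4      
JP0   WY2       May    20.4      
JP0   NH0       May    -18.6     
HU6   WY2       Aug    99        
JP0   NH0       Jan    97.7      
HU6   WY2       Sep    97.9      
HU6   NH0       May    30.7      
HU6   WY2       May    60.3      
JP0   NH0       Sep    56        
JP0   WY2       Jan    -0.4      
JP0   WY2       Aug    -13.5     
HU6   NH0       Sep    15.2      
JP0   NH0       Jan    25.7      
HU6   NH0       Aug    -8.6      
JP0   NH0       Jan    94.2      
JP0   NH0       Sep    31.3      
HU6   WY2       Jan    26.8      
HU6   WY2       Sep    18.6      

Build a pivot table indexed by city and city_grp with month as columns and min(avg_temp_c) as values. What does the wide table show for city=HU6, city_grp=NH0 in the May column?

Rows with city=HU6, city_grp=NH0 and month=May: avg_temp_c values are 83.3, 9.1, 70.1, 30.7.
min(83.3, 9.1, 70.1, 30.7) = 9.1.

9.1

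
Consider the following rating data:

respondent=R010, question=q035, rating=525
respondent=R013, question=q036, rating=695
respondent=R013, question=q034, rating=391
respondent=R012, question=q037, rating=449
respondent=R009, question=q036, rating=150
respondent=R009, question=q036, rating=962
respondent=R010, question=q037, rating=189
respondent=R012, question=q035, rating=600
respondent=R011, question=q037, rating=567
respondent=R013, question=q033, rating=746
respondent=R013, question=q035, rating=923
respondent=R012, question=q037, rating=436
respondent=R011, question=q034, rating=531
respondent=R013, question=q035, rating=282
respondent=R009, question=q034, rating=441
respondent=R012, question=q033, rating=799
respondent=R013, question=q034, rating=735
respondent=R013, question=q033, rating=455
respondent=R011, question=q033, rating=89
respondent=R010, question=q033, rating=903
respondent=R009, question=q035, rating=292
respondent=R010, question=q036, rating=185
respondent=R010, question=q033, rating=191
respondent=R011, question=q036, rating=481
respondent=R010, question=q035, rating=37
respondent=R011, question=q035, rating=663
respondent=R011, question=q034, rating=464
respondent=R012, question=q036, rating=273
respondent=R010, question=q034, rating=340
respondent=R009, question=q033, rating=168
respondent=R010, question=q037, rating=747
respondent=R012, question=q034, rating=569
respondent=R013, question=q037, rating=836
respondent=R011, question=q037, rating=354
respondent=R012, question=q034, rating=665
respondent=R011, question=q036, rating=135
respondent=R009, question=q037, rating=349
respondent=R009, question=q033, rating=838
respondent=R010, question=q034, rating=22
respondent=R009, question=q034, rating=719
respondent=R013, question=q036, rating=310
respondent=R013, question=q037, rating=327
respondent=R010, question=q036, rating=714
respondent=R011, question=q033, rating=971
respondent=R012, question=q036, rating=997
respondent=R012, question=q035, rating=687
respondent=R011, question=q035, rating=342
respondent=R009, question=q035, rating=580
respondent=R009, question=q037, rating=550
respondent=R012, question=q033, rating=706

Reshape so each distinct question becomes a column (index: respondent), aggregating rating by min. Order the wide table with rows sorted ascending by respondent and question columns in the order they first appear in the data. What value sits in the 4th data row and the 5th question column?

706

With rows sorted ascending by respondent, row 4 is respondent=R012. question columns in first-appearance order: q035, q036, q034, q037, q033; column 5 is q033.
Long rows with respondent=R012, question=q033: min(799, 706) = 706.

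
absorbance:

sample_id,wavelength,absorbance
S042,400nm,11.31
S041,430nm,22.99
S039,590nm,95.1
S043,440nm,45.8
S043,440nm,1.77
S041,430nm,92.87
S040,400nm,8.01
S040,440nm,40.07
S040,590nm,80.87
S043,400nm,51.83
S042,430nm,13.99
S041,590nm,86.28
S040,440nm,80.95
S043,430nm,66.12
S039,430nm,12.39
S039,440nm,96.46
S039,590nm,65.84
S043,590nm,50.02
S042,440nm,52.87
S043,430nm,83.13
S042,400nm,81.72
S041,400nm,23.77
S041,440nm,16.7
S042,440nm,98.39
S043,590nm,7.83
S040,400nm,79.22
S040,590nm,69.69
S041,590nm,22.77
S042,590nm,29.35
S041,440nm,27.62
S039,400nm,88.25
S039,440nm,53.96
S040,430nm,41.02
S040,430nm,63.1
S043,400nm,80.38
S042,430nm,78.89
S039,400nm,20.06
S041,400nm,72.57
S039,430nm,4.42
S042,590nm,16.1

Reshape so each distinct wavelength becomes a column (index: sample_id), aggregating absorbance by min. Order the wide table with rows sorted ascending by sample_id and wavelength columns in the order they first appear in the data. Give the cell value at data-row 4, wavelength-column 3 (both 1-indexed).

16.1

With rows sorted ascending by sample_id, row 4 is sample_id=S042. wavelength columns in first-appearance order: 400nm, 430nm, 590nm, 440nm; column 3 is 590nm.
Long rows with sample_id=S042, wavelength=590nm: min(29.35, 16.1) = 16.1.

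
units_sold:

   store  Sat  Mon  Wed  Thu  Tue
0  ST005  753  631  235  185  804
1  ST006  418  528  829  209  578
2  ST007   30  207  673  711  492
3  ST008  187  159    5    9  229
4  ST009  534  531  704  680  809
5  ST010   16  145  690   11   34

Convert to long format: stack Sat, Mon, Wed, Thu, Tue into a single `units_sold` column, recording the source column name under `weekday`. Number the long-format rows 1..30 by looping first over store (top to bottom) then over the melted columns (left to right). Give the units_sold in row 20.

229

30 rows total (6 × 5). Row 20: index ⌊(20-1)/5⌋ = 3 into store → ST008; (20-1) mod 5 = 4 into the melted columns → Tue.
So row 20 is (ST008, Tue, 229); units_sold = 229.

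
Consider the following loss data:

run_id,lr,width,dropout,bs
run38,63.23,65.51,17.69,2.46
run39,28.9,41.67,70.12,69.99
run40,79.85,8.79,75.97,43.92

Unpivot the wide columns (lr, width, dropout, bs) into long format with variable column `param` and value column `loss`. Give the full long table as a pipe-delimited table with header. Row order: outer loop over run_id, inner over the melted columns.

| run_id | param | loss |
| run38 | lr | 63.23 |
| run38 | width | 65.51 |
| run38 | dropout | 17.69 |
| run38 | bs | 2.46 |
| run39 | lr | 28.9 |
| run39 | width | 41.67 |
| run39 | dropout | 70.12 |
| run39 | bs | 69.99 |
| run40 | lr | 79.85 |
| run40 | width | 8.79 |
| run40 | dropout | 75.97 |
| run40 | bs | 43.92 |

Each (run_id, column) pair becomes one row: 3 × 4 = 12 rows.
For example, (run38, lr) → loss=63.23.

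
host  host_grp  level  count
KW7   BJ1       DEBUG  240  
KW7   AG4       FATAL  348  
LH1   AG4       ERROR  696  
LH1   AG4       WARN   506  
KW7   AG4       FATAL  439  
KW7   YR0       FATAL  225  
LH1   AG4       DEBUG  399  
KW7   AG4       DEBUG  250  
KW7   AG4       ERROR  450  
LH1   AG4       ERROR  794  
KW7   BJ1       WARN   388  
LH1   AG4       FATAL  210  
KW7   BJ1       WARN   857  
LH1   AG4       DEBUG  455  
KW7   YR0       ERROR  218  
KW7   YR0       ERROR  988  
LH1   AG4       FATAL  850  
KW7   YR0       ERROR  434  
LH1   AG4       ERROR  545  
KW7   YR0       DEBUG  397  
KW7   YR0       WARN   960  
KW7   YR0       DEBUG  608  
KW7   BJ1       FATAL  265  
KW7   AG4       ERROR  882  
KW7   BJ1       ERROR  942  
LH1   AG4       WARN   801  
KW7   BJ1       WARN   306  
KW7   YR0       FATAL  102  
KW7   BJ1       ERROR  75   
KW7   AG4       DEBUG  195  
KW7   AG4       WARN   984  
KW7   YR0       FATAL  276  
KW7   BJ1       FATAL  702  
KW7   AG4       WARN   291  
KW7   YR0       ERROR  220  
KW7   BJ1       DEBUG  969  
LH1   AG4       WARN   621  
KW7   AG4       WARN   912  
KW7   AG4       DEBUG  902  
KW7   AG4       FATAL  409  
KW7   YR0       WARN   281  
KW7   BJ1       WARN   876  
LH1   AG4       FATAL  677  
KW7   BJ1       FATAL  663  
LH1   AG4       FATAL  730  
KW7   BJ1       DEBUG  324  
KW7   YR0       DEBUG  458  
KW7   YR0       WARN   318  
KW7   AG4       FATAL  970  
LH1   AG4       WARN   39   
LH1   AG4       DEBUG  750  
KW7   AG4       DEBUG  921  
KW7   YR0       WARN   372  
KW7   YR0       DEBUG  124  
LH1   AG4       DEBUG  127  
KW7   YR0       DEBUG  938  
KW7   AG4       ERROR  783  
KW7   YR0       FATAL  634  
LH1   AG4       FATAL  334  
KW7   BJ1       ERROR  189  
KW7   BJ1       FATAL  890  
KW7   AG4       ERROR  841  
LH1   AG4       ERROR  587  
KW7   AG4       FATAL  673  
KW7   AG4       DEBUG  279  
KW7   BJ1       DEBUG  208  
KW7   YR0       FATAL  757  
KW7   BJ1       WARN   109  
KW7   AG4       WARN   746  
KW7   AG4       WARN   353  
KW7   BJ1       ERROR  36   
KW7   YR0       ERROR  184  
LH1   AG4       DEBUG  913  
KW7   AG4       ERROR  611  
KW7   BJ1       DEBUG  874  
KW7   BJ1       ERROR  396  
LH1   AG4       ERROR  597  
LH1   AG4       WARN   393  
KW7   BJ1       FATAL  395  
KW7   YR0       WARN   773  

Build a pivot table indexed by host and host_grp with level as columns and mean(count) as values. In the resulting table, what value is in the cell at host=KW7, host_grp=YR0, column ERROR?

408.80

Rows with host=KW7, host_grp=YR0 and level=ERROR: count values are 218, 988, 434, 220, 184.
(218 + 988 + 434 + 220 + 184) / 5 = 408.80.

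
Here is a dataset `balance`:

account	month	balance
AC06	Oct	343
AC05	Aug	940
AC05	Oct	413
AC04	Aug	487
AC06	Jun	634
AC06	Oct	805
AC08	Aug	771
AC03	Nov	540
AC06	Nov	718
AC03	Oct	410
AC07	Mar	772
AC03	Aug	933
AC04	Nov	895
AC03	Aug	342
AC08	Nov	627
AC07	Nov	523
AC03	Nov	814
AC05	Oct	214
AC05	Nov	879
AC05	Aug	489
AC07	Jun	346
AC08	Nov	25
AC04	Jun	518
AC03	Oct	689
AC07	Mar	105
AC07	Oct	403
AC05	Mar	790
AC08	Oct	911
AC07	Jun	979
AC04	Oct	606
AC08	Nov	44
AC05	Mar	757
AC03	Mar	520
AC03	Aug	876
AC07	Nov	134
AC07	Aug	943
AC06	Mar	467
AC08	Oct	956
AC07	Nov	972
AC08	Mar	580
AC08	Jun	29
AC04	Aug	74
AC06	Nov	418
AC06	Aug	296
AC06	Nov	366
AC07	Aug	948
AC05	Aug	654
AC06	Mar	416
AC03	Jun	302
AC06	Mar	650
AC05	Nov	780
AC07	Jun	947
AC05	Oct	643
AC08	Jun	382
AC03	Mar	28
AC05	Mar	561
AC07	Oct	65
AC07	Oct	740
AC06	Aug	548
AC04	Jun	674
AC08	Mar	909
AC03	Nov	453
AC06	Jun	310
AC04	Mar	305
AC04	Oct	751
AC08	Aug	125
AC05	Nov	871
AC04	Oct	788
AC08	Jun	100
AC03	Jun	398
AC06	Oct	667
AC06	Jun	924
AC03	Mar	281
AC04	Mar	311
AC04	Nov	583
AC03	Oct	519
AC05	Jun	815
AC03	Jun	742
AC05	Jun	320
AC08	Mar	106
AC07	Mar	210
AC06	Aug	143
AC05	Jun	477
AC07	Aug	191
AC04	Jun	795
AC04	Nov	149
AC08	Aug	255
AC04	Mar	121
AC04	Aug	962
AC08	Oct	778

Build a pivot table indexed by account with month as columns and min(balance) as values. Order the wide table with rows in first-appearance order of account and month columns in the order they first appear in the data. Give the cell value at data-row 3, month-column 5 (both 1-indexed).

With rows in first-appearance order of account, row 3 is account=AC04. month columns in first-appearance order: Oct, Aug, Jun, Nov, Mar; column 5 is Mar.
Long rows with account=AC04, month=Mar: min(305, 311, 121) = 121.

121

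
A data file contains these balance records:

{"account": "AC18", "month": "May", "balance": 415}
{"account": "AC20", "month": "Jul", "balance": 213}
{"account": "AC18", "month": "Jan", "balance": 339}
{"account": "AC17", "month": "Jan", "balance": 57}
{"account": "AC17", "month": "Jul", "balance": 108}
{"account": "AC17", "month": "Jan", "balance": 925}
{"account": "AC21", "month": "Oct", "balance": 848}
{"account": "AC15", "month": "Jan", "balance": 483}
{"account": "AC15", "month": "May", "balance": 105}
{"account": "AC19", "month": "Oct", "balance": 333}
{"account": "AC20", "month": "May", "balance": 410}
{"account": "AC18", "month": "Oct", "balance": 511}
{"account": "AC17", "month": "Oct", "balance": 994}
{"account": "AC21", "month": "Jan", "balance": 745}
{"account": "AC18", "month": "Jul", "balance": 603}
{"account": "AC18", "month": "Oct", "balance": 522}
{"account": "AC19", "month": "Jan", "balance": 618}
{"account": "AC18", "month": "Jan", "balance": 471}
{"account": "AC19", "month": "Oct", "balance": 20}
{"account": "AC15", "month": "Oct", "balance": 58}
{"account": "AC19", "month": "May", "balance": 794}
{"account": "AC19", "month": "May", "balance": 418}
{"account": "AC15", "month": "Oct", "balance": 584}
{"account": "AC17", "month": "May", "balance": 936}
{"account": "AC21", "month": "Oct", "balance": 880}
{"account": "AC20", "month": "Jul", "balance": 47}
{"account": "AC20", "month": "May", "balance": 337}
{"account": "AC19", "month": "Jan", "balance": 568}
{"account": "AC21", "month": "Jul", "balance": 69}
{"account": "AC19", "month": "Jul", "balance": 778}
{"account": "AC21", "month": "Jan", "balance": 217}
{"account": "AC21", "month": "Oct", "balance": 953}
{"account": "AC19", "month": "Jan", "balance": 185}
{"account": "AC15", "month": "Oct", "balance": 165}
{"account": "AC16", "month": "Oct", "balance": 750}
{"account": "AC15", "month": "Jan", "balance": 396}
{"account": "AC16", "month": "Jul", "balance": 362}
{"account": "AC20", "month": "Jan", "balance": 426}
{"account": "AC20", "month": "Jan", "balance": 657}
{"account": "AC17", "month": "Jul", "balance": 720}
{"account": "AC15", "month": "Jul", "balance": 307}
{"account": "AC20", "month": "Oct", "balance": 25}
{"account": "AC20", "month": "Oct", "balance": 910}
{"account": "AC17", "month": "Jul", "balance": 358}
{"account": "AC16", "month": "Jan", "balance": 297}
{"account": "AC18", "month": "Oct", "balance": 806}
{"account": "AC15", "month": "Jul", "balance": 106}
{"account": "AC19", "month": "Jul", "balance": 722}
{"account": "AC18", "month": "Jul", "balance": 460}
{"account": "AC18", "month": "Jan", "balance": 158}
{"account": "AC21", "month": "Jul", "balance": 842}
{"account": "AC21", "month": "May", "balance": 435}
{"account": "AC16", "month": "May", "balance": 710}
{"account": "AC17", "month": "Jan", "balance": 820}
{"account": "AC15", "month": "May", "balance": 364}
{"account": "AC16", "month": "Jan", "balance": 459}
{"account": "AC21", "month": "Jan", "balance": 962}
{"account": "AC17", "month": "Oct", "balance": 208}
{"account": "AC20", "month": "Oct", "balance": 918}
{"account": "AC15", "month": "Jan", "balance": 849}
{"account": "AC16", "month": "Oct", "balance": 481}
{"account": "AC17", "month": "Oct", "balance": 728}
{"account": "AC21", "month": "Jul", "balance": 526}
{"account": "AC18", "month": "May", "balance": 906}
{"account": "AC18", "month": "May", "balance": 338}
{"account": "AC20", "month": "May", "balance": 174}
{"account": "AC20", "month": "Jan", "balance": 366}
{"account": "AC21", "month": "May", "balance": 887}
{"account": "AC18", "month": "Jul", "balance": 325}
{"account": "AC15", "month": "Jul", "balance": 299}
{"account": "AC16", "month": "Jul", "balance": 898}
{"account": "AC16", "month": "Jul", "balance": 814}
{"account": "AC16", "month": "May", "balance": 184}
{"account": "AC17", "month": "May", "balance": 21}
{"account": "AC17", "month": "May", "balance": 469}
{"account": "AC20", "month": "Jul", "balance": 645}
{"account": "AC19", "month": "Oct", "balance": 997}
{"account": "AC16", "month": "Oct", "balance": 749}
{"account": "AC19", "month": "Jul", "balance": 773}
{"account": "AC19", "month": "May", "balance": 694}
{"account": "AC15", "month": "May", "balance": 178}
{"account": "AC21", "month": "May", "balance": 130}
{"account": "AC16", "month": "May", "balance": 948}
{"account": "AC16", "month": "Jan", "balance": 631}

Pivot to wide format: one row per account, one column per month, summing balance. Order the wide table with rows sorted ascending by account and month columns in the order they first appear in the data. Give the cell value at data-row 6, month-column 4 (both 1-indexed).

With rows sorted ascending by account, row 6 is account=AC20. month columns in first-appearance order: May, Jul, Jan, Oct; column 4 is Oct.
Long rows with account=AC20, month=Oct: 25 + 910 + 918 = 1853.

1853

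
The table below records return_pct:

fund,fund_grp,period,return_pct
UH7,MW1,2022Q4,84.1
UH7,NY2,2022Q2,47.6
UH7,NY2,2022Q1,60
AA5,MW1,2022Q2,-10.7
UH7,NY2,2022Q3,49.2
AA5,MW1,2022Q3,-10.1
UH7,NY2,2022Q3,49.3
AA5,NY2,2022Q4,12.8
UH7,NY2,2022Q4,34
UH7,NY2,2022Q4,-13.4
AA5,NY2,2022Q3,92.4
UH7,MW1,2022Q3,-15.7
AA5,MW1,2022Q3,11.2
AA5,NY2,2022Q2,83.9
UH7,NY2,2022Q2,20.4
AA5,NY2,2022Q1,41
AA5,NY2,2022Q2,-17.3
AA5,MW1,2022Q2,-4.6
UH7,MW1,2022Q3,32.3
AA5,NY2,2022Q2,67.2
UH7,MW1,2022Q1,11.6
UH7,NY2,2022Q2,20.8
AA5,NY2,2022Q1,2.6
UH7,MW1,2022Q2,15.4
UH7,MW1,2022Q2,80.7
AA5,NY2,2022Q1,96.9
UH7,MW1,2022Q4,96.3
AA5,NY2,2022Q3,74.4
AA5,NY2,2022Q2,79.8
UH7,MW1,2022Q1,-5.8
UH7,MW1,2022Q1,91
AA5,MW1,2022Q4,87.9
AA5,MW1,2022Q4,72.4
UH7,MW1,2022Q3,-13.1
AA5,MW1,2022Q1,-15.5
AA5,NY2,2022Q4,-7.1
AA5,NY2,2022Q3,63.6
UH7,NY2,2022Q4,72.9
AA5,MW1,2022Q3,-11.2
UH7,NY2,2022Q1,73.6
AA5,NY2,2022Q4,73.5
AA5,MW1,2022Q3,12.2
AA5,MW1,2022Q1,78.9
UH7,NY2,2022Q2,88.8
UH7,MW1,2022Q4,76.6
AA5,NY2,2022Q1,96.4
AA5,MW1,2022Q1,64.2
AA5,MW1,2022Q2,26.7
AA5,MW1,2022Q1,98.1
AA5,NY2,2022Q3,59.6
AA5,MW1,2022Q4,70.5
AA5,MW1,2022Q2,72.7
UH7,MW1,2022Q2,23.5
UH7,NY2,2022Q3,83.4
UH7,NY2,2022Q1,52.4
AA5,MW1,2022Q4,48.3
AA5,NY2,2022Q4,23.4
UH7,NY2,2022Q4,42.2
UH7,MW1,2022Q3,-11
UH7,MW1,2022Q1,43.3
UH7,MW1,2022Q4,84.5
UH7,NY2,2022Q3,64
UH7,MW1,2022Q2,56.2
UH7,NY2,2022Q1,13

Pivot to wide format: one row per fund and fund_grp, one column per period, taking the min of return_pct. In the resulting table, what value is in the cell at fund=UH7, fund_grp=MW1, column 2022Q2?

Rows with fund=UH7, fund_grp=MW1 and period=2022Q2: return_pct values are 15.4, 80.7, 23.5, 56.2.
min(15.4, 80.7, 23.5, 56.2) = 15.4.

15.4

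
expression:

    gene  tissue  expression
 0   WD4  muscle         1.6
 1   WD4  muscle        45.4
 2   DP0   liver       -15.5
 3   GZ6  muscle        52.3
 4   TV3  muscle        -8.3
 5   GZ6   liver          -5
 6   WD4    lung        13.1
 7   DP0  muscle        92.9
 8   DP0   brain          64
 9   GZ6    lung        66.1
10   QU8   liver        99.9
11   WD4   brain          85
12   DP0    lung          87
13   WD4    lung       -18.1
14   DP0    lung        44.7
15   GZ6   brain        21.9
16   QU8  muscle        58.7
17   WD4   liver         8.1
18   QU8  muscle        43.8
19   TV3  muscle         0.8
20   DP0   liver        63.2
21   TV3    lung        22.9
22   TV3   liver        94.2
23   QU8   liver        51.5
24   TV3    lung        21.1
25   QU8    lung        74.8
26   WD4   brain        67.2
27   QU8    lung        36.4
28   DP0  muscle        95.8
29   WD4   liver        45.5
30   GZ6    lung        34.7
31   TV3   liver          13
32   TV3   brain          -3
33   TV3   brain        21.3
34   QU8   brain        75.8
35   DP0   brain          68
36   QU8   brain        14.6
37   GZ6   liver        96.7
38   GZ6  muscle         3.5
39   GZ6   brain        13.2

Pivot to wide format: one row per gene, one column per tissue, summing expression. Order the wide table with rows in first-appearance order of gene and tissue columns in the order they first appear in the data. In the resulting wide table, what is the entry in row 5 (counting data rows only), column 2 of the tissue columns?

With rows in first-appearance order of gene, row 5 is gene=QU8. tissue columns in first-appearance order: muscle, liver, lung, brain; column 2 is liver.
Long rows with gene=QU8, tissue=liver: 99.9 + 51.5 = 151.4.

151.4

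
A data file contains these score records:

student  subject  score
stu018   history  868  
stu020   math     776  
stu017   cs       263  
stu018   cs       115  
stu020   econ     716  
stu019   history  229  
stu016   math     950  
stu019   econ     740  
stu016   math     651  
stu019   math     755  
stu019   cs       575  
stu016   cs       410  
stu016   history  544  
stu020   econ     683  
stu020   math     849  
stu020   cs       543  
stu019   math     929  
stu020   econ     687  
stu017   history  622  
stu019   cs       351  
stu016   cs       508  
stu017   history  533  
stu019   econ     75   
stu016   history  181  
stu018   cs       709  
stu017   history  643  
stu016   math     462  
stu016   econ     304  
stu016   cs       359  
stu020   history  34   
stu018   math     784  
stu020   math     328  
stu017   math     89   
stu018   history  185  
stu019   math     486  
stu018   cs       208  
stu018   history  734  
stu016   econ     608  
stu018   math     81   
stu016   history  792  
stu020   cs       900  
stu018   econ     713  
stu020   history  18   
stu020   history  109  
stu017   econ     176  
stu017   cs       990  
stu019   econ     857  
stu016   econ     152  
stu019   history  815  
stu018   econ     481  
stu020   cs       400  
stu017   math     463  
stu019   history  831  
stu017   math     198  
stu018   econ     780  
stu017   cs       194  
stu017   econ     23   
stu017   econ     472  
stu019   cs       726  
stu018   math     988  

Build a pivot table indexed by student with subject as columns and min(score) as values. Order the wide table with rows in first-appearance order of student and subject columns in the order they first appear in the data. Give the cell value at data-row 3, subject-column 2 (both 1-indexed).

With rows in first-appearance order of student, row 3 is student=stu017. subject columns in first-appearance order: history, math, cs, econ; column 2 is math.
Long rows with student=stu017, subject=math: min(89, 463, 198) = 89.

89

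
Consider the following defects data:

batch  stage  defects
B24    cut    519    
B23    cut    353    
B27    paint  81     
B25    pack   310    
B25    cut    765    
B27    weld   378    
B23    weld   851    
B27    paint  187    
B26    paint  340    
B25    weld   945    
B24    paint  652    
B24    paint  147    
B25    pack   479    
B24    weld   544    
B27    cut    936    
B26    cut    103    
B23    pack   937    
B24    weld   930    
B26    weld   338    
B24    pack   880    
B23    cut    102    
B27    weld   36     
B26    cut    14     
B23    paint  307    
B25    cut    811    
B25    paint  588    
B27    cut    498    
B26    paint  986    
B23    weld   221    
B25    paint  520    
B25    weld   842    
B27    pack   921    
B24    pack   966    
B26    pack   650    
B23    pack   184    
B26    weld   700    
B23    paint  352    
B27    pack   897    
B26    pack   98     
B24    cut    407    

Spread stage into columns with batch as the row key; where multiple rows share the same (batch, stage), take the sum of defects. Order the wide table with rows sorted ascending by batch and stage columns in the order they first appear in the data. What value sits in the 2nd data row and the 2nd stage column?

799

With rows sorted ascending by batch, row 2 is batch=B24. stage columns in first-appearance order: cut, paint, pack, weld; column 2 is paint.
Long rows with batch=B24, stage=paint: 652 + 147 = 799.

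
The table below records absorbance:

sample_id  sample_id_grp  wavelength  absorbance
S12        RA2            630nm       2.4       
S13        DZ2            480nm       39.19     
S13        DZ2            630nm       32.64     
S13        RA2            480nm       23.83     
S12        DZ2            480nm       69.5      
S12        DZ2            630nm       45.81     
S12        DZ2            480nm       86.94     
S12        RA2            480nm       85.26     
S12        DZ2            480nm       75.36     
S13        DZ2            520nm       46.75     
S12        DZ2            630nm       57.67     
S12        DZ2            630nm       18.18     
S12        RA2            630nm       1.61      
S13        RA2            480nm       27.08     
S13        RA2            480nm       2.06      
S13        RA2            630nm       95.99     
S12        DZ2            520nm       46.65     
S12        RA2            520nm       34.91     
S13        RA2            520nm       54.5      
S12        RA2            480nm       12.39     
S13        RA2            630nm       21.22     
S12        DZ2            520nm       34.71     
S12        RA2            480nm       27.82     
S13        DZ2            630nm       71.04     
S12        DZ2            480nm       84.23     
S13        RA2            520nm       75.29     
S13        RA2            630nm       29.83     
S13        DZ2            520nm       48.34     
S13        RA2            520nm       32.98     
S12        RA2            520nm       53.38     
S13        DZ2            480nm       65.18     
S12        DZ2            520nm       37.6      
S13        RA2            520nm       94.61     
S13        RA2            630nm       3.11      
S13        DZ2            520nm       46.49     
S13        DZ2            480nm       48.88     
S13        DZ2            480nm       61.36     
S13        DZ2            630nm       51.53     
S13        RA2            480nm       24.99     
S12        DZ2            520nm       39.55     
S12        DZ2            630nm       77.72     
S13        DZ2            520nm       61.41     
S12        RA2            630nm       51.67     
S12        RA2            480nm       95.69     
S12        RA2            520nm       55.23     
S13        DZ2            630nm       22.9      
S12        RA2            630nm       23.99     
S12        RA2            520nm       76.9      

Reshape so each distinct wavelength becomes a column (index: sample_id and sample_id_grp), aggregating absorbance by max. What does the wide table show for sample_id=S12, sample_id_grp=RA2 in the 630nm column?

51.67

Rows with sample_id=S12, sample_id_grp=RA2 and wavelength=630nm: absorbance values are 2.4, 1.61, 51.67, 23.99.
max(2.4, 1.61, 51.67, 23.99) = 51.67.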